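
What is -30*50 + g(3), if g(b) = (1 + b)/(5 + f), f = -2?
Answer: -4496/3 ≈ -1498.7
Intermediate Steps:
g(b) = ⅓ + b/3 (g(b) = (1 + b)/(5 - 2) = (1 + b)/3 = (1 + b)*(⅓) = ⅓ + b/3)
-30*50 + g(3) = -30*50 + (⅓ + (⅓)*3) = -1500 + (⅓ + 1) = -1500 + 4/3 = -4496/3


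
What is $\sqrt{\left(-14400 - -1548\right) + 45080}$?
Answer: $2 \sqrt{8057} \approx 179.52$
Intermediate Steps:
$\sqrt{\left(-14400 - -1548\right) + 45080} = \sqrt{\left(-14400 + 1548\right) + 45080} = \sqrt{-12852 + 45080} = \sqrt{32228} = 2 \sqrt{8057}$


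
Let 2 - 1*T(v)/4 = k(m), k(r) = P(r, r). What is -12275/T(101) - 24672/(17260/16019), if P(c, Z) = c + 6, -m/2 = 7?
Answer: -801034861/34520 ≈ -23205.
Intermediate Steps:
m = -14 (m = -2*7 = -14)
P(c, Z) = 6 + c
k(r) = 6 + r
T(v) = 40 (T(v) = 8 - 4*(6 - 14) = 8 - 4*(-8) = 8 + 32 = 40)
-12275/T(101) - 24672/(17260/16019) = -12275/40 - 24672/(17260/16019) = -12275*1/40 - 24672/(17260*(1/16019)) = -2455/8 - 24672/17260/16019 = -2455/8 - 24672*16019/17260 = -2455/8 - 98805192/4315 = -801034861/34520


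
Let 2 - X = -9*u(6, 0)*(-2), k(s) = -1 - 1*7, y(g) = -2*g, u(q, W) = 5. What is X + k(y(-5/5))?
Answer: -96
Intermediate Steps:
k(s) = -8 (k(s) = -1 - 7 = -8)
X = -88 (X = 2 - (-9*5)*(-2) = 2 - (-45)*(-2) = 2 - 1*90 = 2 - 90 = -88)
X + k(y(-5/5)) = -88 - 8 = -96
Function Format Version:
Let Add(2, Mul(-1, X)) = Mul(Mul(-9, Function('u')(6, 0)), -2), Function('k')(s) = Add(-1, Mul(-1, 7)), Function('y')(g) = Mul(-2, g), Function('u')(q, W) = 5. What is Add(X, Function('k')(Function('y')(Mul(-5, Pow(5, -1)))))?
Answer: -96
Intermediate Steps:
Function('k')(s) = -8 (Function('k')(s) = Add(-1, -7) = -8)
X = -88 (X = Add(2, Mul(-1, Mul(Mul(-9, 5), -2))) = Add(2, Mul(-1, Mul(-45, -2))) = Add(2, Mul(-1, 90)) = Add(2, -90) = -88)
Add(X, Function('k')(Function('y')(Mul(-5, Pow(5, -1))))) = Add(-88, -8) = -96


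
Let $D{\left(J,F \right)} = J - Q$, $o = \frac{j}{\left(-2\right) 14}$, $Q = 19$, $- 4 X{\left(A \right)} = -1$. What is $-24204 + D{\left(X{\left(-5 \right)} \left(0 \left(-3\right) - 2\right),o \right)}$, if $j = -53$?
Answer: $- \frac{48447}{2} \approx -24224.0$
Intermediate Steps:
$X{\left(A \right)} = \frac{1}{4}$ ($X{\left(A \right)} = \left(- \frac{1}{4}\right) \left(-1\right) = \frac{1}{4}$)
$o = \frac{53}{28}$ ($o = - \frac{53}{\left(-2\right) 14} = - \frac{53}{-28} = \left(-53\right) \left(- \frac{1}{28}\right) = \frac{53}{28} \approx 1.8929$)
$D{\left(J,F \right)} = -19 + J$ ($D{\left(J,F \right)} = J - 19 = -19 + J$)
$-24204 + D{\left(X{\left(-5 \right)} \left(0 \left(-3\right) - 2\right),o \right)} = -24204 - \left(19 - \frac{0 \left(-3\right) - 2}{4}\right) = -24204 - \left(19 - \frac{0 - 2}{4}\right) = -24204 + \left(-19 + \frac{1}{4} \left(-2\right)\right) = -24204 - \frac{39}{2} = - \frac{48447}{2}$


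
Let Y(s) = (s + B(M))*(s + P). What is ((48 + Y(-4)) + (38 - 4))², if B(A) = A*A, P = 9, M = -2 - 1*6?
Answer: 145924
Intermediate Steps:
M = -8 (M = -2 - 6 = -8)
B(A) = A²
Y(s) = (9 + s)*(64 + s) (Y(s) = (s + (-8)²)*(s + 9) = (s + 64)*(9 + s) = (64 + s)*(9 + s) = (9 + s)*(64 + s))
((48 + Y(-4)) + (38 - 4))² = ((48 + (576 + (-4)² + 73*(-4))) + (38 - 4))² = ((48 + (576 + 16 - 292)) + 34)² = ((48 + 300) + 34)² = (348 + 34)² = 382² = 145924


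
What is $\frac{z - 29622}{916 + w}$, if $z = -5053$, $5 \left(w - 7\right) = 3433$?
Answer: $- \frac{173375}{8048} \approx -21.543$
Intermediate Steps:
$w = \frac{3468}{5}$ ($w = 7 + \frac{1}{5} \cdot 3433 = 7 + \frac{3433}{5} = \frac{3468}{5} \approx 693.6$)
$\frac{z - 29622}{916 + w} = \frac{-5053 - 29622}{916 + \frac{3468}{5}} = - \frac{34675}{\frac{8048}{5}} = \left(-34675\right) \frac{5}{8048} = - \frac{173375}{8048}$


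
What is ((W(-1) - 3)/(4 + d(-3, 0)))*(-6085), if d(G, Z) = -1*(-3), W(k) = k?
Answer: 24340/7 ≈ 3477.1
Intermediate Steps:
d(G, Z) = 3
((W(-1) - 3)/(4 + d(-3, 0)))*(-6085) = ((-1 - 3)/(4 + 3))*(-6085) = -4/7*(-6085) = 24340/7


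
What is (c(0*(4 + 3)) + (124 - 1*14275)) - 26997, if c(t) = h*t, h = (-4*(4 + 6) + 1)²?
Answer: -41148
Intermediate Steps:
h = 1521 (h = (-4*10 + 1)² = (-40 + 1)² = (-39)² = 1521)
c(t) = 1521*t
(c(0*(4 + 3)) + (124 - 1*14275)) - 26997 = (1521*(0*(4 + 3)) + (124 - 1*14275)) - 26997 = (1521*(0*7) + (124 - 14275)) - 26997 = (1521*0 - 14151) - 26997 = (0 - 14151) - 26997 = -14151 - 26997 = -41148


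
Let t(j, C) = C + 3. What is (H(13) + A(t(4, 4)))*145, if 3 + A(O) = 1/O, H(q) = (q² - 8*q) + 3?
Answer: 66120/7 ≈ 9445.7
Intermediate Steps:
t(j, C) = 3 + C
H(q) = 3 + q² - 8*q
A(O) = -3 + 1/O
(H(13) + A(t(4, 4)))*145 = ((3 + 13² - 8*13) + (-3 + 1/(3 + 4)))*145 = ((3 + 169 - 104) + (-3 + 1/7))*145 = (68 + (-3 + ⅐))*145 = (68 - 20/7)*145 = (456/7)*145 = 66120/7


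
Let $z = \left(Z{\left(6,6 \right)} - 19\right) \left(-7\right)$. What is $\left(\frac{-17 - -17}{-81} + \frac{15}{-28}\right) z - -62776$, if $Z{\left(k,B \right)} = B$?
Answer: $\frac{250909}{4} \approx 62727.0$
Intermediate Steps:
$z = 91$ ($z = \left(6 - 19\right) \left(-7\right) = \left(-13\right) \left(-7\right) = 91$)
$\left(\frac{-17 - -17}{-81} + \frac{15}{-28}\right) z - -62776 = \left(\frac{-17 - -17}{-81} + \frac{15}{-28}\right) 91 - -62776 = \left(\left(-17 + 17\right) \left(- \frac{1}{81}\right) + 15 \left(- \frac{1}{28}\right)\right) 91 + 62776 = \left(0 \left(- \frac{1}{81}\right) - \frac{15}{28}\right) 91 + 62776 = \left(0 - \frac{15}{28}\right) 91 + 62776 = \left(- \frac{15}{28}\right) 91 + 62776 = - \frac{195}{4} + 62776 = \frac{250909}{4}$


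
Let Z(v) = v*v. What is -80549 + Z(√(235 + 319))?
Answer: -79995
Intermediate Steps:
Z(v) = v²
-80549 + Z(√(235 + 319)) = -80549 + (√(235 + 319))² = -80549 + (√554)² = -80549 + 554 = -79995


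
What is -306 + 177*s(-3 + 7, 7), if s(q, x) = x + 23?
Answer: 5004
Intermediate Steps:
s(q, x) = 23 + x
-306 + 177*s(-3 + 7, 7) = -306 + 177*(23 + 7) = -306 + 177*30 = -306 + 5310 = 5004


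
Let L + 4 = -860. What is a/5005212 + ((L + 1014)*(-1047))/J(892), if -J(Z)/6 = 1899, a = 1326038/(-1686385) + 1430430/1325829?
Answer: 2712249629711236748219/196774098375506289315 ≈ 13.784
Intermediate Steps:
L = -864 (L = -4 - 860 = -864)
a = 218052020016/745286046055 (a = 1326038*(-1/1686385) + 1430430*(1/1325829) = -1326038/1686385 + 476810/441943 = 218052020016/745286046055 ≈ 0.29257)
J(Z) = -11394 (J(Z) = -6*1899 = -11394)
a/5005212 + ((L + 1014)*(-1047))/J(892) = (218052020016/745286046055)/5005212 + ((-864 + 1014)*(-1047))/(-11394) = (218052020016/745286046055)*(1/5005212) + (150*(-1047))*(-1/11394) = 18171001668/310859555095586555 - 157050*(-1/11394) = 18171001668/310859555095586555 + 8725/633 = 2712249629711236748219/196774098375506289315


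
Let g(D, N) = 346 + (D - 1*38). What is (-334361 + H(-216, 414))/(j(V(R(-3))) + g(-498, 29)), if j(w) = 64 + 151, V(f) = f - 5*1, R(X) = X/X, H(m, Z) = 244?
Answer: -334117/25 ≈ -13365.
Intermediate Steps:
R(X) = 1
g(D, N) = 308 + D (g(D, N) = 346 + (D - 38) = 346 + (-38 + D) = 308 + D)
V(f) = -5 + f (V(f) = f - 5 = -5 + f)
j(w) = 215
(-334361 + H(-216, 414))/(j(V(R(-3))) + g(-498, 29)) = (-334361 + 244)/(215 + (308 - 498)) = -334117/(215 - 190) = -334117/25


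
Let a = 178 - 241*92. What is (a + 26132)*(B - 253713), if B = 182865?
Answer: -293169024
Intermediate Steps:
a = -21994 (a = 178 - 22172 = -21994)
(a + 26132)*(B - 253713) = (-21994 + 26132)*(182865 - 253713) = 4138*(-70848) = -293169024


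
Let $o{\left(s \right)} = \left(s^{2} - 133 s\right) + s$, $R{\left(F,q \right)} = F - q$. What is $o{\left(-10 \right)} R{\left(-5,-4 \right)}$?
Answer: $-1420$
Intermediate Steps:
$o{\left(s \right)} = s^{2} - 132 s$
$o{\left(-10 \right)} R{\left(-5,-4 \right)} = - 10 \left(-132 - 10\right) \left(-5 - -4\right) = \left(-10\right) \left(-142\right) \left(-5 + 4\right) = 1420 \left(-1\right) = -1420$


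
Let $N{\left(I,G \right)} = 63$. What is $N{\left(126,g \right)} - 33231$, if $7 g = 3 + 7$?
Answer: $-33168$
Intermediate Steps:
$g = \frac{10}{7}$ ($g = \frac{3 + 7}{7} = \frac{1}{7} \cdot 10 = \frac{10}{7} \approx 1.4286$)
$N{\left(126,g \right)} - 33231 = 63 - 33231 = -33168$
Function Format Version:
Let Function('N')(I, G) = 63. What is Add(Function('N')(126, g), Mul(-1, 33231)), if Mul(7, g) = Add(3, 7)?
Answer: -33168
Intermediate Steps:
g = Rational(10, 7) (g = Mul(Rational(1, 7), Add(3, 7)) = Mul(Rational(1, 7), 10) = Rational(10, 7) ≈ 1.4286)
Add(Function('N')(126, g), Mul(-1, 33231)) = Add(63, Mul(-1, 33231)) = Add(63, -33231) = -33168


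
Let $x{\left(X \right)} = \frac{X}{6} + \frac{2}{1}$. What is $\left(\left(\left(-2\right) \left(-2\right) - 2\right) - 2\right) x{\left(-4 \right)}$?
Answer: $0$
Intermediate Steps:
$x{\left(X \right)} = 2 + \frac{X}{6}$ ($x{\left(X \right)} = X \frac{1}{6} + 2 \cdot 1 = \frac{X}{6} + 2 = 2 + \frac{X}{6}$)
$\left(\left(\left(-2\right) \left(-2\right) - 2\right) - 2\right) x{\left(-4 \right)} = \left(\left(\left(-2\right) \left(-2\right) - 2\right) - 2\right) \left(2 + \frac{1}{6} \left(-4\right)\right) = \left(\left(4 - 2\right) - 2\right) \left(2 - \frac{2}{3}\right) = \left(2 - 2\right) \frac{4}{3} = 0 \cdot \frac{4}{3} = 0$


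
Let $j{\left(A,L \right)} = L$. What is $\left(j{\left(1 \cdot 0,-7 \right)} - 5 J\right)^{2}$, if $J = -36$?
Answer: $29929$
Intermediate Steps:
$\left(j{\left(1 \cdot 0,-7 \right)} - 5 J\right)^{2} = \left(-7 - -180\right)^{2} = \left(-7 + 180\right)^{2} = 173^{2} = 29929$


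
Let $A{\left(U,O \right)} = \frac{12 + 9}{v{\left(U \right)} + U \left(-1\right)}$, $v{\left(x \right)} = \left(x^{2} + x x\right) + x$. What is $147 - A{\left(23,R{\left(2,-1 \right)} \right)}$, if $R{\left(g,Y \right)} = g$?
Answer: $\frac{155505}{1058} \approx 146.98$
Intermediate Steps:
$v{\left(x \right)} = x + 2 x^{2}$ ($v{\left(x \right)} = \left(x^{2} + x^{2}\right) + x = 2 x^{2} + x = x + 2 x^{2}$)
$A{\left(U,O \right)} = \frac{21}{- U + U \left(1 + 2 U\right)}$ ($A{\left(U,O \right)} = \frac{12 + 9}{U \left(1 + 2 U\right) + U \left(-1\right)} = \frac{21}{U \left(1 + 2 U\right) - U} = \frac{21}{- U + U \left(1 + 2 U\right)}$)
$147 - A{\left(23,R{\left(2,-1 \right)} \right)} = 147 - \frac{21}{2 \cdot 529} = 147 - \frac{21}{2} \cdot \frac{1}{529} = 147 - \frac{21}{1058} = \frac{155505}{1058}$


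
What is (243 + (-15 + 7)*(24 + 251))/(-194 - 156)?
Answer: 1957/350 ≈ 5.5914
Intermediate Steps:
(243 + (-15 + 7)*(24 + 251))/(-194 - 156) = (243 - 8*275)/(-350) = (243 - 2200)*(-1/350) = -1957*(-1/350) = 1957/350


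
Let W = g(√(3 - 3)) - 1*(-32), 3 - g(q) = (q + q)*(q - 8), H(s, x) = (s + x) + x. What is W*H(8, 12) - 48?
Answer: 1072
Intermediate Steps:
H(s, x) = s + 2*x
g(q) = 3 - 2*q*(-8 + q) (g(q) = 3 - (q + q)*(q - 8) = 3 - 2*q*(-8 + q))
W = 35 (W = (3 - 2*(√(3 - 3))² + 16*√(3 - 3)) - 1*(-32) = (3 - 2*(√0)² + 16*√0) + 32 = (3 - 2*0² + 16*0) + 32 = (3 - 2*0 + 0) + 32 = (3 + 0 + 0) + 32 = 3 + 32 = 35)
W*H(8, 12) - 48 = 35*(8 + 2*12) - 48 = 35*(8 + 24) - 48 = 35*32 - 48 = 1120 - 48 = 1072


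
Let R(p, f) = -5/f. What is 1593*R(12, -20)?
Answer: 1593/4 ≈ 398.25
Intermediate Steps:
1593*R(12, -20) = 1593*(-5/(-20)) = 1593*(-5*(-1/20)) = 1593*(¼) = 1593/4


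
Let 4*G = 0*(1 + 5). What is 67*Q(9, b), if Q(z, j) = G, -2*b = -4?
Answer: 0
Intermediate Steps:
G = 0 (G = (0*(1 + 5))/4 = (0*6)/4 = (¼)*0 = 0)
b = 2 (b = -½*(-4) = 2)
Q(z, j) = 0
67*Q(9, b) = 67*0 = 0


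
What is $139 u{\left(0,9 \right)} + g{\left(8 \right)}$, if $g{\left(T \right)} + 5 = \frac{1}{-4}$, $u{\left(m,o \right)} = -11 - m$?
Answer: $- \frac{6137}{4} \approx -1534.3$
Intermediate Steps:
$g{\left(T \right)} = - \frac{21}{4}$ ($g{\left(T \right)} = -5 + \frac{1}{-4} = -5 - \frac{1}{4} = - \frac{21}{4}$)
$139 u{\left(0,9 \right)} + g{\left(8 \right)} = 139 \left(-11 - 0\right) - \frac{21}{4} = 139 \left(-11 + 0\right) - \frac{21}{4} = 139 \left(-11\right) - \frac{21}{4} = -1529 - \frac{21}{4} = - \frac{6137}{4}$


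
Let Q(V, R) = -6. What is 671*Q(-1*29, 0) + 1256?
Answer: -2770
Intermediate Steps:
671*Q(-1*29, 0) + 1256 = 671*(-6) + 1256 = -4026 + 1256 = -2770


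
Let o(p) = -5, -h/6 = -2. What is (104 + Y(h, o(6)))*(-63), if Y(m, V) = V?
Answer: -6237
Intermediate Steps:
h = 12 (h = -6*(-2) = 12)
(104 + Y(h, o(6)))*(-63) = (104 - 5)*(-63) = 99*(-63) = -6237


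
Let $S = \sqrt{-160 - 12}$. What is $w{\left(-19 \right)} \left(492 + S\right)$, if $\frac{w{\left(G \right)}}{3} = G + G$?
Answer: $-56088 - 228 i \sqrt{43} \approx -56088.0 - 1495.1 i$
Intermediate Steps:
$S = 2 i \sqrt{43}$ ($S = \sqrt{-172} = 2 i \sqrt{43} \approx 13.115 i$)
$w{\left(G \right)} = 6 G$ ($w{\left(G \right)} = 3 \left(G + G\right) = 3 \cdot 2 G = 6 G$)
$w{\left(-19 \right)} \left(492 + S\right) = 6 \left(-19\right) \left(492 + 2 i \sqrt{43}\right) = - 114 \left(492 + 2 i \sqrt{43}\right) = -56088 - 228 i \sqrt{43}$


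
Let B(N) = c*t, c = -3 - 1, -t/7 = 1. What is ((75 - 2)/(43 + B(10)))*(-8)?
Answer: -584/71 ≈ -8.2254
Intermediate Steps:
t = -7 (t = -7*1 = -7)
c = -4
B(N) = 28 (B(N) = -4*(-7) = 28)
((75 - 2)/(43 + B(10)))*(-8) = ((75 - 2)/(43 + 28))*(-8) = (73/71)*(-8) = -584/71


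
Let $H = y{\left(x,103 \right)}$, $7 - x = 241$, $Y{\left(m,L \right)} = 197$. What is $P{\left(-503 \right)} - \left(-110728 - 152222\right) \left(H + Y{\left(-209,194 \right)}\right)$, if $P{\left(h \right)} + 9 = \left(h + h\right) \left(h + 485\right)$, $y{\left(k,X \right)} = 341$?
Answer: $141485199$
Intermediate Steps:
$x = -234$ ($x = 7 - 241 = -234$)
$H = 341$
$P{\left(h \right)} = -9 + 2 h \left(485 + h\right)$ ($P{\left(h \right)} = -9 + \left(h + h\right) \left(h + 485\right) = -9 + 2 h \left(485 + h\right)$)
$P{\left(-503 \right)} - \left(-110728 - 152222\right) \left(H + Y{\left(-209,194 \right)}\right) = \left(-9 + 2 \left(-503\right)^{2} + 970 \left(-503\right)\right) - \left(-110728 - 152222\right) \left(341 + 197\right) = \left(-9 + 2 \cdot 253009 - 487910\right) - \left(-262950\right) 538 = \left(-9 + 506018 - 487910\right) - -141467100 = 18099 + 141467100 = 141485199$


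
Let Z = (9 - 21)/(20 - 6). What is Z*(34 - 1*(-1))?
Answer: -30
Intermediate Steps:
Z = -6/7 (Z = -12/14 = -12*1/14 = -6/7 ≈ -0.85714)
Z*(34 - 1*(-1)) = -6*(34 - 1*(-1))/7 = -6*(34 + 1)/7 = -6/7*35 = -30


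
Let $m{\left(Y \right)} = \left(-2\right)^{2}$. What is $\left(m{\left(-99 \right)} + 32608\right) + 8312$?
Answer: $40924$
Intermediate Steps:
$m{\left(Y \right)} = 4$
$\left(m{\left(-99 \right)} + 32608\right) + 8312 = \left(4 + 32608\right) + 8312 = 32612 + 8312 = 40924$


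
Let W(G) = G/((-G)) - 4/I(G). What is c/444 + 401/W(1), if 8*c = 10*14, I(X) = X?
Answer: -355913/4440 ≈ -80.161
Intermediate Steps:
c = 35/2 (c = (10*14)/8 = (1/8)*140 = 35/2 ≈ 17.500)
W(G) = -1 - 4/G (W(G) = G/((-G)) - 4/G = G*(-1/G) - 4/G = -1 - 4/G)
c/444 + 401/W(1) = (35/2)/444 + 401/(((-4 - 1*1)/1)) = (35/2)*(1/444) + 401/((1*(-4 - 1))) = 35/888 + 401/((1*(-5))) = 35/888 + 401/(-5) = 35/888 + 401*(-1/5) = 35/888 - 401/5 = -355913/4440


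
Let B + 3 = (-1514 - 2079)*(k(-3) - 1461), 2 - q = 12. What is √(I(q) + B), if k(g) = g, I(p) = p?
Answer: √5260139 ≈ 2293.5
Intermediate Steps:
q = -10 (q = 2 - 1*12 = 2 - 12 = -10)
B = 5260149 (B = -3 + (-1514 - 2079)*(-3 - 1461) = -3 - 3593*(-1464) = -3 + 5260152 = 5260149)
√(I(q) + B) = √(-10 + 5260149) = √5260139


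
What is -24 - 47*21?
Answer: -1011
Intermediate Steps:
-24 - 47*21 = -24 - 987 = -1011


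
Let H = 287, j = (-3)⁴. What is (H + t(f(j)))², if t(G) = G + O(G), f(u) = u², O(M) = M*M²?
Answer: 79766446945027488402241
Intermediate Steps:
O(M) = M³
j = 81
t(G) = G + G³
(H + t(f(j)))² = (287 + (81² + (81²)³))² = (287 + (6561 + 6561³))² = (287 + (6561 + 282429536481))² = (287 + 282429543042)² = 282429543329² = 79766446945027488402241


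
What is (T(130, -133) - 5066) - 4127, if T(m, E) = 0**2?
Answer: -9193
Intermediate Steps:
T(m, E) = 0
(T(130, -133) - 5066) - 4127 = (0 - 5066) - 4127 = -5066 - 4127 = -9193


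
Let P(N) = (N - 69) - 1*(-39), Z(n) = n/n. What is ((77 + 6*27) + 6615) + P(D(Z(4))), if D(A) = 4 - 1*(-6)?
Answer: 6834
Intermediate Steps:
Z(n) = 1
D(A) = 10 (D(A) = 4 + 6 = 10)
P(N) = -30 + N (P(N) = (-69 + N) + 39 = -30 + N)
((77 + 6*27) + 6615) + P(D(Z(4))) = ((77 + 6*27) + 6615) + (-30 + 10) = ((77 + 162) + 6615) - 20 = (239 + 6615) - 20 = 6854 - 20 = 6834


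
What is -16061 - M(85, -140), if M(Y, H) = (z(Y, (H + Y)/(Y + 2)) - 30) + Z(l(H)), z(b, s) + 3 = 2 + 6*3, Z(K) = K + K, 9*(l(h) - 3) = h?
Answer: -144206/9 ≈ -16023.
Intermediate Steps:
l(h) = 3 + h/9
Z(K) = 2*K
z(b, s) = 17 (z(b, s) = -3 + (2 + 6*3) = -3 + (2 + 18) = -3 + 20 = 17)
M(Y, H) = -7 + 2*H/9 (M(Y, H) = (17 - 30) + 2*(3 + H/9) = -13 + (6 + 2*H/9) = -7 + 2*H/9)
-16061 - M(85, -140) = -16061 - (-7 + (2/9)*(-140)) = -16061 - (-7 - 280/9) = -16061 - 1*(-343/9) = -16061 + 343/9 = -144206/9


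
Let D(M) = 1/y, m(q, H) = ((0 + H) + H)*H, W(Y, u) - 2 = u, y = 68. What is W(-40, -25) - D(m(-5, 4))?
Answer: -1565/68 ≈ -23.015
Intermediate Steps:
W(Y, u) = 2 + u
m(q, H) = 2*H² (m(q, H) = (H + H)*H = (2*H)*H = 2*H²)
D(M) = 1/68
W(-40, -25) - D(m(-5, 4)) = (2 - 25) - 1*1/68 = -23 - 1/68 = -1565/68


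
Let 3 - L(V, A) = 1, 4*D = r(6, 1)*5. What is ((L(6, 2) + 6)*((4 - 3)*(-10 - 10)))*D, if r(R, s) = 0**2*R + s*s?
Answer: -200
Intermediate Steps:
r(R, s) = s**2 (r(R, s) = 0*R + s**2 = 0 + s**2 = s**2)
D = 5/4 (D = (1**2*5)/4 = (1*5)/4 = (1/4)*5 = 5/4 ≈ 1.2500)
L(V, A) = 2 (L(V, A) = 3 - 1*1 = 3 - 1 = 2)
((L(6, 2) + 6)*((4 - 3)*(-10 - 10)))*D = ((2 + 6)*((4 - 3)*(-10 - 10)))*(5/4) = (8*(1*(-20)))*(5/4) = (8*(-20))*(5/4) = -160*5/4 = -200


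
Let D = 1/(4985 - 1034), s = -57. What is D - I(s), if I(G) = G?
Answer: 225208/3951 ≈ 57.000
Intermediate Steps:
D = 1/3951 ≈ 0.00025310
D - I(s) = 1/3951 - 1*(-57) = 1/3951 + 57 = 225208/3951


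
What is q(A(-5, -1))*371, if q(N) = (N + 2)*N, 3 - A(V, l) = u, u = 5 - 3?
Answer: 1113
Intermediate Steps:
u = 2
A(V, l) = 1 (A(V, l) = 3 - 1*2 = 3 - 2 = 1)
q(N) = N*(2 + N) (q(N) = (2 + N)*N = N*(2 + N))
q(A(-5, -1))*371 = (1*(2 + 1))*371 = (1*3)*371 = 3*371 = 1113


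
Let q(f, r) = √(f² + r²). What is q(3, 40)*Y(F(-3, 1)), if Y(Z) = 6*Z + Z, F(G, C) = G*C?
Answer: -21*√1609 ≈ -842.36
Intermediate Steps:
F(G, C) = C*G
Y(Z) = 7*Z
q(3, 40)*Y(F(-3, 1)) = √(3² + 40²)*(7*(1*(-3))) = √(9 + 1600)*(7*(-3)) = √1609*(-21) = -21*√1609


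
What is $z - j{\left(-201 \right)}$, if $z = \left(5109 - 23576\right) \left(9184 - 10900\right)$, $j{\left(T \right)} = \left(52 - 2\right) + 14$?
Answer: $31689308$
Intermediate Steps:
$j{\left(T \right)} = 64$ ($j{\left(T \right)} = 50 + 14 = 64$)
$z = 31689372$ ($z = \left(-18467\right) \left(-1716\right) = 31689372$)
$z - j{\left(-201 \right)} = 31689372 - 64 = 31689308$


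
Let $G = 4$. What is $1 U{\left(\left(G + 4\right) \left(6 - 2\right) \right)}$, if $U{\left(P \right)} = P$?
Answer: $32$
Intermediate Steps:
$1 U{\left(\left(G + 4\right) \left(6 - 2\right) \right)} = 1 \left(4 + 4\right) \left(6 - 2\right) = 1 \cdot 8 \cdot 4 = 1 \cdot 32 = 32$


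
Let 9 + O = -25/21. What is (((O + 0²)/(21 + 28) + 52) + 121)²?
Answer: 31613906809/1058841 ≈ 29857.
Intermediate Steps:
O = -214/21 (O = -9 - 25/21 = -214/21 ≈ -10.190)
(((O + 0²)/(21 + 28) + 52) + 121)² = (((-214/21 + 0²)/(21 + 28) + 52) + 121)² = (((-214/21 + 0)/49 + 52) + 121)² = ((-214/21*1/49 + 52) + 121)² = ((-214/1029 + 52) + 121)² = (53294/1029 + 121)² = (177803/1029)² = 31613906809/1058841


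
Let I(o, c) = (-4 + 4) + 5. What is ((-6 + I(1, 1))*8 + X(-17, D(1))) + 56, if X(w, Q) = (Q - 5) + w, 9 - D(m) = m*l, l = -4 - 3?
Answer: 42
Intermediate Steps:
l = -7
I(o, c) = 5 (I(o, c) = 0 + 5 = 5)
D(m) = 9 + 7*m (D(m) = 9 - m*(-7) = 9 - (-7)*m = 9 + 7*m)
X(w, Q) = -5 + Q + w (X(w, Q) = (-5 + Q) + w = -5 + Q + w)
((-6 + I(1, 1))*8 + X(-17, D(1))) + 56 = ((-6 + 5)*8 + (-5 + (9 + 7*1) - 17)) + 56 = (-1*8 + (-5 + (9 + 7) - 17)) + 56 = (-8 + (-5 + 16 - 17)) + 56 = (-8 - 6) + 56 = -14 + 56 = 42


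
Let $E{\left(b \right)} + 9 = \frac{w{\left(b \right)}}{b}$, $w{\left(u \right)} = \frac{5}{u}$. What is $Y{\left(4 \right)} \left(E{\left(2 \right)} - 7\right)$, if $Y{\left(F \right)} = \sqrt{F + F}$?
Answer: $- \frac{59 \sqrt{2}}{2} \approx -41.719$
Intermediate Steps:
$Y{\left(F \right)} = \sqrt{2} \sqrt{F}$ ($Y{\left(F \right)} = \sqrt{2 F} = \sqrt{2} \sqrt{F}$)
$E{\left(b \right)} = -9 + \frac{5}{b^{2}}$ ($E{\left(b \right)} = -9 + \frac{5 \frac{1}{b}}{b} = -9 + \frac{5}{b^{2}}$)
$Y{\left(4 \right)} \left(E{\left(2 \right)} - 7\right) = \sqrt{2} \sqrt{4} \left(\left(-9 + \frac{5}{4}\right) - 7\right) = \sqrt{2} \cdot 2 \left(\left(-9 + 5 \cdot \frac{1}{4}\right) - 7\right) = 2 \sqrt{2} \left(\left(-9 + \frac{5}{4}\right) - 7\right) = 2 \sqrt{2} \left(- \frac{31}{4} - 7\right) = 2 \sqrt{2} \left(- \frac{59}{4}\right) = - \frac{59 \sqrt{2}}{2}$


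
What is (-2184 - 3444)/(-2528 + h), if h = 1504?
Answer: 1407/256 ≈ 5.4961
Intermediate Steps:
(-2184 - 3444)/(-2528 + h) = (-2184 - 3444)/(-2528 + 1504) = -5628/(-1024) = -5628*(-1/1024) = 1407/256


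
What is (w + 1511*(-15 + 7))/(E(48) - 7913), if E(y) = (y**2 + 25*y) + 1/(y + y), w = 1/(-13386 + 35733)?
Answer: 8644177120/3152886087 ≈ 2.7417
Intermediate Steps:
w = 1/22347 ≈ 4.4749e-5
E(y) = y**2 + 1/(2*y) + 25*y (E(y) = (y**2 + 25*y) + 1/(2*y) = y**2 + 1/(2*y) + 25*y)
(w + 1511*(-15 + 7))/(E(48) - 7913) = (1/22347 + 1511*(-15 + 7))/((48**2 + (1/2)/48 + 25*48) - 7913) = (1/22347 + 1511*(-8))/((2304 + (1/2)*(1/48) + 1200) - 7913) = (1/22347 - 12088)/((2304 + 1/96 + 1200) - 7913) = -270130535/(22347*(336385/96 - 7913)) = -270130535/(22347*(-423263/96)) = -270130535/22347*(-96/423263) = 8644177120/3152886087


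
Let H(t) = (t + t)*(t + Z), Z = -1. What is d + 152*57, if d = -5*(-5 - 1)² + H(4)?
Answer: 8508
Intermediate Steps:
H(t) = 2*t*(-1 + t) (H(t) = (t + t)*(t - 1) = (2*t)*(-1 + t) = 2*t*(-1 + t))
d = -156 (d = -5*(-5 - 1)² + 2*4*(-1 + 4) = -5*(-6)² + 2*4*3 = -5*36 + 24 = -180 + 24 = -156)
d + 152*57 = -156 + 152*57 = -156 + 8664 = 8508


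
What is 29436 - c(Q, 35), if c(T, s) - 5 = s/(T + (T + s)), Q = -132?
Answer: 6739734/229 ≈ 29431.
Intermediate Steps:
c(T, s) = 5 + s/(s + 2*T) (c(T, s) = 5 + s/(T + (T + s)) = 5 + s/(s + 2*T))
29436 - c(Q, 35) = 29436 - 2*(3*35 + 5*(-132))/(35 + 2*(-132)) = 29436 - 2*(105 - 660)/(35 - 264) = 29436 - 2*(-555)/(-229) = 29436 - 2*(-1)*(-555)/229 = 29436 - 1*1110/229 = 29436 - 1110/229 = 6739734/229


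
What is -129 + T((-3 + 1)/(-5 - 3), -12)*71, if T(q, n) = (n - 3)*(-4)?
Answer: 4131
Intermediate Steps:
T(q, n) = 12 - 4*n (T(q, n) = (-3 + n)*(-4) = 12 - 4*n)
-129 + T((-3 + 1)/(-5 - 3), -12)*71 = -129 + (12 - 4*(-12))*71 = -129 + (12 + 48)*71 = -129 + 60*71 = -129 + 4260 = 4131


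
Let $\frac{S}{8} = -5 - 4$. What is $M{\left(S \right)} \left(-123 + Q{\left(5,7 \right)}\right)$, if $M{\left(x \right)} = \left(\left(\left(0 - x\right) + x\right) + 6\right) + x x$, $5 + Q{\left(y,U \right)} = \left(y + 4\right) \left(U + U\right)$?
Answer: $-10380$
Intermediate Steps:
$Q{\left(y,U \right)} = -5 + 2 U \left(4 + y\right)$ ($Q{\left(y,U \right)} = -5 + \left(y + 4\right) \left(U + U\right) = -5 + \left(4 + y\right) 2 U = -5 + 2 U \left(4 + y\right)$)
$S = -72$ ($S = 8 \left(-5 - 4\right) = 8 \left(-9\right) = -72$)
$M{\left(x \right)} = 6 + x^{2}$ ($M{\left(x \right)} = \left(\left(- x + x\right) + 6\right) + x^{2} = \left(0 + 6\right) + x^{2} = 6 + x^{2}$)
$M{\left(S \right)} \left(-123 + Q{\left(5,7 \right)}\right) = \left(6 + \left(-72\right)^{2}\right) \left(-123 + \left(-5 + 8 \cdot 7 + 2 \cdot 7 \cdot 5\right)\right) = \left(6 + 5184\right) \left(-123 + \left(-5 + 56 + 70\right)\right) = 5190 \left(-123 + 121\right) = 5190 \left(-2\right) = -10380$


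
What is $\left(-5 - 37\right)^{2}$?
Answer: $1764$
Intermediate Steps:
$\left(-5 - 37\right)^{2} = \left(-42\right)^{2} = 1764$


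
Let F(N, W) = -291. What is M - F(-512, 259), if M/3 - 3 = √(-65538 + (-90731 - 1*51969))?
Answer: 300 + 3*I*√208238 ≈ 300.0 + 1369.0*I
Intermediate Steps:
M = 9 + 3*I*√208238 (M = 9 + 3*√(-65538 + (-90731 - 1*51969)) = 9 + 3*√(-65538 + (-90731 - 51969)) = 9 + 3*√(-65538 - 142700) = 9 + 3*√(-208238) = 9 + 3*(I*√208238) = 9 + 3*I*√208238 ≈ 9.0 + 1369.0*I)
M - F(-512, 259) = (9 + 3*I*√208238) - 1*(-291) = (9 + 3*I*√208238) + 291 = 300 + 3*I*√208238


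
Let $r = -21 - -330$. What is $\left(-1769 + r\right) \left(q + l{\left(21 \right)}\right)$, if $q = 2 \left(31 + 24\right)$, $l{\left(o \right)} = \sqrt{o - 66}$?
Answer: $-160600 - 4380 i \sqrt{5} \approx -1.606 \cdot 10^{5} - 9794.0 i$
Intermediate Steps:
$l{\left(o \right)} = \sqrt{-66 + o}$
$q = 110$ ($q = 2 \cdot 55 = 110$)
$r = 309$ ($r = -21 + 330 = 309$)
$\left(-1769 + r\right) \left(q + l{\left(21 \right)}\right) = \left(-1769 + 309\right) \left(110 + \sqrt{-66 + 21}\right) = - 1460 \left(110 + \sqrt{-45}\right) = - 1460 \left(110 + 3 i \sqrt{5}\right) = -160600 - 4380 i \sqrt{5}$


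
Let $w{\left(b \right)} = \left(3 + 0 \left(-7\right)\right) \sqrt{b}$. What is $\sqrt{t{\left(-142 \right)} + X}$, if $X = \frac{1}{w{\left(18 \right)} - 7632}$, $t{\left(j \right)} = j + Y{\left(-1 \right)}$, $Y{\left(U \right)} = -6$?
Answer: $\frac{\sqrt{-1129537 + 1332 \sqrt{2}}}{3 \sqrt{848 - \sqrt{2}}} \approx 12.166 i$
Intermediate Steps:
$w{\left(b \right)} = 3 \sqrt{b}$ ($w{\left(b \right)} = \left(3 + 0\right) \sqrt{b} = 3 \sqrt{b}$)
$t{\left(j \right)} = -6 + j$ ($t{\left(j \right)} = j - 6 = -6 + j$)
$X = \frac{1}{-7632 + 9 \sqrt{2}}$ ($X = \frac{1}{3 \sqrt{18} - 7632} = \frac{1}{3 \cdot 3 \sqrt{2} - 7632} = \frac{1}{9 \sqrt{2} - 7632} = \frac{1}{-7632 + 9 \sqrt{2}} \approx -0.00013125$)
$\sqrt{t{\left(-142 \right)} + X} = \sqrt{\left(-6 - 142\right) - \left(\frac{424}{3235959} + \frac{\sqrt{2}}{6471918}\right)} = \sqrt{-148 - \left(\frac{424}{3235959} + \frac{\sqrt{2}}{6471918}\right)} = \sqrt{- \frac{478922356}{3235959} - \frac{\sqrt{2}}{6471918}}$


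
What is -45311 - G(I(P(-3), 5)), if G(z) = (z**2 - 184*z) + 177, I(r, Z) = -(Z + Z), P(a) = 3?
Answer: -47428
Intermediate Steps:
I(r, Z) = -2*Z
G(z) = 177 + z**2 - 184*z
-45311 - G(I(P(-3), 5)) = -45311 - (177 + (-2*5)**2 - (-368)*5) = -45311 - (177 + (-10)**2 - 184*(-10)) = -45311 - (177 + 100 + 1840) = -45311 - 1*2117 = -45311 - 2117 = -47428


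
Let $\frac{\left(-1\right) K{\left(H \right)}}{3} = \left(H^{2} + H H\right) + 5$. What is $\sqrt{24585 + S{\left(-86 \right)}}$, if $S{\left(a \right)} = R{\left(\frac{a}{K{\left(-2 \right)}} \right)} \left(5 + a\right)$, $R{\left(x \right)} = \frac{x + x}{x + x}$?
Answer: $2 \sqrt{6126} \approx 156.54$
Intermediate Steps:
$K{\left(H \right)} = -15 - 6 H^{2}$ ($K{\left(H \right)} = - 3 \left(\left(H^{2} + H H\right) + 5\right) = - 3 \left(\left(H^{2} + H^{2}\right) + 5\right) = - 3 \left(2 H^{2} + 5\right) = - 3 \left(5 + 2 H^{2}\right) = -15 - 6 H^{2}$)
$R{\left(x \right)} = 1$ ($R{\left(x \right)} = \frac{2 x}{2 x} = 2 x \frac{1}{2 x} = 1$)
$S{\left(a \right)} = 5 + a$ ($S{\left(a \right)} = 1 \left(5 + a\right) = 5 + a$)
$\sqrt{24585 + S{\left(-86 \right)}} = \sqrt{24585 + \left(5 - 86\right)} = \sqrt{24585 - 81} = \sqrt{24504} = 2 \sqrt{6126}$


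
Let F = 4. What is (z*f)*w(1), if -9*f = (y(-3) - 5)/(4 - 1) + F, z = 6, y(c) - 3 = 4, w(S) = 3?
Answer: -28/3 ≈ -9.3333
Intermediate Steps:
y(c) = 7 (y(c) = 3 + 4 = 7)
f = -14/27 (f = -((7 - 5)/(4 - 1) + 4)/9 = -(2/3 + 4)/9 = -(2*(⅓) + 4)/9 = -(⅔ + 4)/9 = -⅑*14/3 = -14/27 ≈ -0.51852)
(z*f)*w(1) = (6*(-14/27))*3 = -28/9*3 = -28/3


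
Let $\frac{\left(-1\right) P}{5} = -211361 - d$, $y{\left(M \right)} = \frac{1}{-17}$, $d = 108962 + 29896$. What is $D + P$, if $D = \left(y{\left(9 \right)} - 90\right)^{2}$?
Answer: $\frac{508410416}{289} \approx 1.7592 \cdot 10^{6}$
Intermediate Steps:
$d = 138858$
$y{\left(M \right)} = - \frac{1}{17}$
$D = \frac{2343961}{289}$ ($D = \left(- \frac{1}{17} - 90\right)^{2} = \left(- \frac{1531}{17}\right)^{2} = \frac{2343961}{289} \approx 8110.6$)
$P = 1751095$ ($P = - 5 \left(-211361 - 138858\right) = \left(-5\right) \left(-350219\right) = 1751095$)
$D + P = \frac{2343961}{289} + 1751095 = \frac{508410416}{289}$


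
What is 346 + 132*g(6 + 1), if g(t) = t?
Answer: 1270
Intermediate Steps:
346 + 132*g(6 + 1) = 346 + 132*(6 + 1) = 346 + 132*7 = 346 + 924 = 1270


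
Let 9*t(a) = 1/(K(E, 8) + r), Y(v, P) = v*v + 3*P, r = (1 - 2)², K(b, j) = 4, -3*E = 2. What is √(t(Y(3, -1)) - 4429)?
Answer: 2*I*√249130/15 ≈ 66.551*I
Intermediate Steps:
E = -⅔ (E = -⅓*2 = -⅔ ≈ -0.66667)
r = 1 (r = (-1)² = 1)
Y(v, P) = v² + 3*P
t(a) = 1/45 (t(a) = 1/(9*(4 + 1)) = (⅑)/5 = (⅑)*(⅕) = 1/45)
√(t(Y(3, -1)) - 4429) = √(1/45 - 4429) = √(-199304/45) = 2*I*√249130/15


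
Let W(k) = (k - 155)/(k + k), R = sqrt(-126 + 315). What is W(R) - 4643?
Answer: -9285/2 - 155*sqrt(21)/126 ≈ -4648.1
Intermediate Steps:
R = 3*sqrt(21) (R = sqrt(189) = 3*sqrt(21) ≈ 13.748)
W(k) = (-155 + k)/(2*k) (W(k) = (-155 + k)/((2*k)) = (-155 + k)*(1/(2*k)) = (-155 + k)/(2*k))
W(R) - 4643 = (-155 + 3*sqrt(21))/(2*((3*sqrt(21)))) - 4643 = (sqrt(21)/63)*(-155 + 3*sqrt(21))/2 - 4643 = sqrt(21)*(-155 + 3*sqrt(21))/126 - 4643 = -4643 + sqrt(21)*(-155 + 3*sqrt(21))/126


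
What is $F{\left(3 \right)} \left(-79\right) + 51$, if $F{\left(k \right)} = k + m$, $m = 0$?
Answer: $-186$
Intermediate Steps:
$F{\left(k \right)} = k$ ($F{\left(k \right)} = k + 0 = k$)
$F{\left(3 \right)} \left(-79\right) + 51 = 3 \left(-79\right) + 51 = -237 + 51 = -186$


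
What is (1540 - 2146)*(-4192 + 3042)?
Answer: 696900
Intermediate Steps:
(1540 - 2146)*(-4192 + 3042) = -606*(-1150) = 696900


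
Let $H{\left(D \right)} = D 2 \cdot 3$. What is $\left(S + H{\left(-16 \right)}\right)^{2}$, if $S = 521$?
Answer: $180625$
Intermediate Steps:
$H{\left(D \right)} = 6 D$ ($H{\left(D \right)} = 2 D 3 = 6 D$)
$\left(S + H{\left(-16 \right)}\right)^{2} = \left(521 + 6 \left(-16\right)\right)^{2} = \left(521 - 96\right)^{2} = 425^{2} = 180625$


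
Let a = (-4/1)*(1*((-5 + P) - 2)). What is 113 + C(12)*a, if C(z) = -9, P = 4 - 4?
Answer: -139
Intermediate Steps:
P = 0
a = 28 (a = (-4/1)*(1*((-5 + 0) - 2)) = (-4*1)*(1*(-5 - 2)) = -4*(-7) = 28)
113 + C(12)*a = 113 - 9*28 = 113 - 252 = -139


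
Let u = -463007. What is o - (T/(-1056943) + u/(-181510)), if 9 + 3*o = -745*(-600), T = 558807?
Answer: 28584049385449179/191845723930 ≈ 1.4900e+5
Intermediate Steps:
o = 148997 (o = -3 + (-745*(-600))/3 = -3 + (⅓)*447000 = -3 + 149000 = 148997)
o - (T/(-1056943) + u/(-181510)) = 148997 - (558807/(-1056943) - 463007/(-181510)) = 148997 - (558807*(-1/1056943) - 463007*(-1/181510)) = 148997 - (-558807/1056943 + 463007/181510) = 148997 - 1*387942949031/191845723930 = 148997 - 387942949031/191845723930 = 28584049385449179/191845723930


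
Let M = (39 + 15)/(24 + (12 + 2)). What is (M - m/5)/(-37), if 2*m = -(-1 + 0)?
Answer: -251/7030 ≈ -0.035704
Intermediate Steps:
m = ½ (m = (-(-1 + 0))/2 = (-1*(-1))/2 = (½)*1 = ½ ≈ 0.50000)
M = 27/19 (M = 54/(24 + 14) = 54/38 = 54*(1/38) = 27/19 ≈ 1.4211)
(M - m/5)/(-37) = (27/19 - 1/(2*5))/(-37) = -(27/19 - 1/(2*5))/37 = -(27/19 - 1*⅒)/37 = -(27/19 - ⅒)/37 = -1/37*251/190 = -251/7030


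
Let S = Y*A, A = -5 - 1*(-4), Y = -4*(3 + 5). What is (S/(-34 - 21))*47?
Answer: -1504/55 ≈ -27.345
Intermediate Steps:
Y = -32 (Y = -4*8 = -32)
A = -1 (A = -5 + 4 = -1)
S = 32 (S = -32*(-1) = 32)
(S/(-34 - 21))*47 = (32/(-34 - 21))*47 = (32/(-55))*47 = (32*(-1/55))*47 = -32/55*47 = -1504/55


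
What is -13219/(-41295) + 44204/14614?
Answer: 1009293323/301742565 ≈ 3.3449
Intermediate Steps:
-13219/(-41295) + 44204/14614 = -13219*(-1/41295) + 44204*(1/14614) = 13219/41295 + 22102/7307 = 1009293323/301742565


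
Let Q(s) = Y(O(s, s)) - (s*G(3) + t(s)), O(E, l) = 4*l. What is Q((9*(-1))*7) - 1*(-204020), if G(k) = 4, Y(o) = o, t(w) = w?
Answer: 204083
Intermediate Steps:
Q(s) = -s (Q(s) = 4*s - (s*4 + s) = 4*s - (4*s + s) = 4*s - 5*s = -s)
Q((9*(-1))*7) - 1*(-204020) = -9*(-1)*7 - 1*(-204020) = -(-9)*7 + 204020 = -1*(-63) + 204020 = 63 + 204020 = 204083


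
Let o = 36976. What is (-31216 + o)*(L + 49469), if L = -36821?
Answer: 72852480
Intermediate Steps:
(-31216 + o)*(L + 49469) = (-31216 + 36976)*(-36821 + 49469) = 5760*12648 = 72852480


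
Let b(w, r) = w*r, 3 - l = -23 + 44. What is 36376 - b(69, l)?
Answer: 37618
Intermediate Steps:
l = -18 (l = 3 - (-23 + 44) = 3 - 1*21 = 3 - 21 = -18)
b(w, r) = r*w
36376 - b(69, l) = 36376 - (-18)*69 = 36376 - 1*(-1242) = 36376 + 1242 = 37618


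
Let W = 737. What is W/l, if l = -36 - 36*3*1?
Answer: -737/144 ≈ -5.1181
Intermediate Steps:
l = -144 (l = -36 - 108 = -144)
W/l = 737/(-144) = 737*(-1/144) = -737/144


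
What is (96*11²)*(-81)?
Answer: -940896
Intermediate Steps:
(96*11²)*(-81) = (96*121)*(-81) = 11616*(-81) = -940896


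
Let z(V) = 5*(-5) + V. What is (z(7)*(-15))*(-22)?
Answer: -5940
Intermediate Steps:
z(V) = -25 + V
(z(7)*(-15))*(-22) = ((-25 + 7)*(-15))*(-22) = -18*(-15)*(-22) = 270*(-22) = -5940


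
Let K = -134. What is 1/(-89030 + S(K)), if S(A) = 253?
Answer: -1/88777 ≈ -1.1264e-5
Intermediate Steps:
1/(-89030 + S(K)) = 1/(-89030 + 253) = 1/(-88777) = -1/88777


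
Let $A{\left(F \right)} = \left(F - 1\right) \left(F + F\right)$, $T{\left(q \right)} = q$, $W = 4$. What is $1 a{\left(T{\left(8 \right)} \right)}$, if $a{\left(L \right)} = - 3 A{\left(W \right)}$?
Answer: $-72$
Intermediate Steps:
$A{\left(F \right)} = 2 F \left(-1 + F\right)$ ($A{\left(F \right)} = \left(-1 + F\right) 2 F = 2 F \left(-1 + F\right)$)
$a{\left(L \right)} = -72$ ($a{\left(L \right)} = - 3 \cdot 2 \cdot 4 \left(-1 + 4\right) = - 3 \cdot 2 \cdot 4 \cdot 3 = \left(-3\right) 24 = -72$)
$1 a{\left(T{\left(8 \right)} \right)} = 1 \left(-72\right) = -72$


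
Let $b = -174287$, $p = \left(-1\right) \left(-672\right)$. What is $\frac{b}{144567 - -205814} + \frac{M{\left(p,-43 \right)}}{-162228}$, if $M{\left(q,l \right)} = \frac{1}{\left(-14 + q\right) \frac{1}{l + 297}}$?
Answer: $- \frac{9302266640831}{18700889317572} \approx -0.49742$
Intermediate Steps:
$p = 672$
$M{\left(q,l \right)} = \frac{297 + l}{-14 + q}$ ($M{\left(q,l \right)} = \frac{1}{\left(-14 + q\right) \frac{1}{297 + l}} = \frac{1}{\frac{1}{297 + l} \left(-14 + q\right)} = \frac{297 + l}{-14 + q}$)
$\frac{b}{144567 - -205814} + \frac{M{\left(p,-43 \right)}}{-162228} = - \frac{174287}{144567 - -205814} + \frac{\frac{1}{-14 + 672} \left(297 - 43\right)}{-162228} = - \frac{174287}{144567 + 205814} + \frac{1}{658} \cdot 254 \left(- \frac{1}{162228}\right) = - \frac{174287}{350381} + \frac{1}{658} \cdot 254 \left(- \frac{1}{162228}\right) = \left(-174287\right) \frac{1}{350381} + \frac{127}{329} \left(- \frac{1}{162228}\right) = - \frac{174287}{350381} - \frac{127}{53373012} = - \frac{9302266640831}{18700889317572}$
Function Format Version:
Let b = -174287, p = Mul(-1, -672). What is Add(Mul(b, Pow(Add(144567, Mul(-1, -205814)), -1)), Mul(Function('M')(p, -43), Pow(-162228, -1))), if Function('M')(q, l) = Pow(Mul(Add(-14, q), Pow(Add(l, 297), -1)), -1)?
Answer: Rational(-9302266640831, 18700889317572) ≈ -0.49742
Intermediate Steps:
p = 672
Function('M')(q, l) = Mul(Pow(Add(-14, q), -1), Add(297, l)) (Function('M')(q, l) = Pow(Mul(Add(-14, q), Pow(Add(297, l), -1)), -1) = Pow(Mul(Pow(Add(297, l), -1), Add(-14, q)), -1) = Mul(Pow(Add(-14, q), -1), Add(297, l)))
Add(Mul(b, Pow(Add(144567, Mul(-1, -205814)), -1)), Mul(Function('M')(p, -43), Pow(-162228, -1))) = Add(Mul(-174287, Pow(Add(144567, Mul(-1, -205814)), -1)), Mul(Mul(Pow(Add(-14, 672), -1), Add(297, -43)), Pow(-162228, -1))) = Add(Mul(-174287, Pow(Add(144567, 205814), -1)), Mul(Mul(Pow(658, -1), 254), Rational(-1, 162228))) = Add(Mul(-174287, Pow(350381, -1)), Mul(Mul(Rational(1, 658), 254), Rational(-1, 162228))) = Add(Mul(-174287, Rational(1, 350381)), Mul(Rational(127, 329), Rational(-1, 162228))) = Add(Rational(-174287, 350381), Rational(-127, 53373012)) = Rational(-9302266640831, 18700889317572)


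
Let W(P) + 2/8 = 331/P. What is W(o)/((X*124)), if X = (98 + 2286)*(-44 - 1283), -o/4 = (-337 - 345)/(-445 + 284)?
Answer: 53973/1070146474496 ≈ 5.0435e-8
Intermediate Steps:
o = -2728/161 (o = -4*(-337 - 345)/(-445 + 284) = -(-2728)/(-161) = -(-2728)*(-1)/161 = -4*682/161 = -2728/161 ≈ -16.944)
X = -3163568 (X = 2384*(-1327) = -3163568)
W(P) = -1/4 + 331/P
W(o)/((X*124)) = ((1324 - 1*(-2728/161))/(4*(-2728/161)))/((-3163568*124)) = ((1/4)*(-161/2728)*(1324 + 2728/161))/(-392282432) = ((1/4)*(-161/2728)*(215892/161))*(-1/392282432) = -53973/2728*(-1/392282432) = 53973/1070146474496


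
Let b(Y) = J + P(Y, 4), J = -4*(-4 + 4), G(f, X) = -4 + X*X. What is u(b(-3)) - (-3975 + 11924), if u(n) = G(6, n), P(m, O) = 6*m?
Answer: -7629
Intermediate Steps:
G(f, X) = -4 + X²
J = 0 (J = -4*0 = 0)
b(Y) = 6*Y (b(Y) = 0 + 6*Y = 6*Y)
u(n) = -4 + n²
u(b(-3)) - (-3975 + 11924) = (-4 + (6*(-3))²) - (-3975 + 11924) = (-4 + (-18)²) - 1*7949 = (-4 + 324) - 7949 = 320 - 7949 = -7629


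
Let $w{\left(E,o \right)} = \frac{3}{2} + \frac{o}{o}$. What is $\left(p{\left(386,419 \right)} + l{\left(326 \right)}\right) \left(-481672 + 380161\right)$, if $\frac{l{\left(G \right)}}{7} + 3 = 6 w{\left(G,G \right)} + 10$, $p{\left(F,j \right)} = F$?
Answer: $-54815940$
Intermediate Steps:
$w{\left(E,o \right)} = \frac{5}{2}$ ($w{\left(E,o \right)} = 3 \cdot \frac{1}{2} + 1 = \frac{3}{2} + 1 = \frac{5}{2}$)
$l{\left(G \right)} = 154$ ($l{\left(G \right)} = -21 + 7 \left(6 \cdot \frac{5}{2} + 10\right) = -21 + 7 \left(15 + 10\right) = -21 + 7 \cdot 25 = -21 + 175 = 154$)
$\left(p{\left(386,419 \right)} + l{\left(326 \right)}\right) \left(-481672 + 380161\right) = \left(386 + 154\right) \left(-481672 + 380161\right) = 540 \left(-101511\right) = -54815940$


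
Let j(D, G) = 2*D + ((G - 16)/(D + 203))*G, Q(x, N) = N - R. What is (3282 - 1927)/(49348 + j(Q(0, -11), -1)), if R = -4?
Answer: 265580/9669481 ≈ 0.027466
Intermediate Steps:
Q(x, N) = 4 + N (Q(x, N) = N - 1*(-4) = N + 4 = 4 + N)
j(D, G) = 2*D + G*(-16 + G)/(203 + D) (j(D, G) = 2*D + ((-16 + G)/(203 + D))*G = 2*D + G*(-16 + G)/(203 + D))
(3282 - 1927)/(49348 + j(Q(0, -11), -1)) = (3282 - 1927)/(49348 + ((-1)² - 16*(-1) + 2*(4 - 11)² + 406*(4 - 11))/(203 + (4 - 11))) = 1355/(49348 + (1 + 16 + 2*(-7)² + 406*(-7))/(203 - 7)) = 1355/(49348 + (1 + 16 + 2*49 - 2842)/196) = 1355/(49348 + (1 + 16 + 98 - 2842)/196) = 1355/(49348 + (1/196)*(-2727)) = 1355/(49348 - 2727/196) = 1355/(9669481/196) = 1355*(196/9669481) = 265580/9669481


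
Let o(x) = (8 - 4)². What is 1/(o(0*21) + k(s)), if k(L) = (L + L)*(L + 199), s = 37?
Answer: 1/17480 ≈ 5.7208e-5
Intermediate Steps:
o(x) = 16 (o(x) = 4² = 16)
k(L) = 2*L*(199 + L) (k(L) = (2*L)*(199 + L) = 2*L*(199 + L))
1/(o(0*21) + k(s)) = 1/(16 + 2*37*(199 + 37)) = 1/(16 + 2*37*236) = 1/(16 + 17464) = 1/17480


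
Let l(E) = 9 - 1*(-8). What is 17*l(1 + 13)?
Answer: 289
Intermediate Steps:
l(E) = 17 (l(E) = 9 + 8 = 17)
17*l(1 + 13) = 17*17 = 289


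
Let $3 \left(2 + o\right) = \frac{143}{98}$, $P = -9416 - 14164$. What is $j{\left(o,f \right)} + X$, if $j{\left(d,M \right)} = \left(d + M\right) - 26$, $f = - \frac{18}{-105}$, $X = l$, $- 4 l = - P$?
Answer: $- \frac{8705843}{1470} \approx -5922.3$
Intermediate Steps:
$P = -23580$ ($P = -9416 - 14164 = -23580$)
$l = -5895$ ($l = - \frac{\left(-1\right) \left(-23580\right)}{4} = \left(- \frac{1}{4}\right) 23580 = -5895$)
$X = -5895$
$o = - \frac{445}{294}$ ($o = -2 + \frac{143 \cdot \frac{1}{98}}{3} = -2 + \frac{1}{3} \cdot \frac{143}{98} = -2 + \frac{143}{294} = - \frac{445}{294} \approx -1.5136$)
$f = \frac{6}{35}$ ($f = \left(-18\right) \left(- \frac{1}{105}\right) = \frac{6}{35} \approx 0.17143$)
$j{\left(d,M \right)} = -26 + M + d$ ($j{\left(d,M \right)} = \left(M + d\right) - 26 = -26 + M + d$)
$j{\left(o,f \right)} + X = \left(-26 + \frac{6}{35} - \frac{445}{294}\right) - 5895 = - \frac{40193}{1470} - 5895 = - \frac{8705843}{1470}$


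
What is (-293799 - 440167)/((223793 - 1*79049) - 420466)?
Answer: 366983/137861 ≈ 2.6620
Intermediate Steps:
(-293799 - 440167)/((223793 - 1*79049) - 420466) = -733966/((223793 - 79049) - 420466) = -733966/(144744 - 420466) = -733966/(-275722) = -733966*(-1/275722) = 366983/137861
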